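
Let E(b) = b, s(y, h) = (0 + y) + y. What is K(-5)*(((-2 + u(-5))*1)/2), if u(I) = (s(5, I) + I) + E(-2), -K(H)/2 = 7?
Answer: -7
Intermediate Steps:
s(y, h) = 2*y (s(y, h) = y + y = 2*y)
K(H) = -14 (K(H) = -2*7 = -14)
u(I) = 8 + I (u(I) = (2*5 + I) - 2 = (10 + I) - 2 = 8 + I)
K(-5)*(((-2 + u(-5))*1)/2) = -14*(-2 + (8 - 5))*1/2 = -14*(-2 + 3)*1/2 = -14*1*1/2 = -14/2 = -14*½ = -7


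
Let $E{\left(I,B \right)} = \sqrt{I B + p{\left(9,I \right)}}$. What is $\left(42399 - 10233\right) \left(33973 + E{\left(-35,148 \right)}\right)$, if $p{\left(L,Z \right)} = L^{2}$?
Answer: $1092775518 + 32166 i \sqrt{5099} \approx 1.0928 \cdot 10^{9} + 2.2969 \cdot 10^{6} i$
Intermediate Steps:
$E{\left(I,B \right)} = \sqrt{81 + B I}$ ($E{\left(I,B \right)} = \sqrt{I B + 9^{2}} = \sqrt{B I + 81} = \sqrt{81 + B I}$)
$\left(42399 - 10233\right) \left(33973 + E{\left(-35,148 \right)}\right) = \left(42399 - 10233\right) \left(33973 + \sqrt{81 + 148 \left(-35\right)}\right) = 32166 \left(33973 + \sqrt{81 - 5180}\right) = 32166 \left(33973 + \sqrt{-5099}\right) = 32166 \left(33973 + i \sqrt{5099}\right) = 1092775518 + 32166 i \sqrt{5099}$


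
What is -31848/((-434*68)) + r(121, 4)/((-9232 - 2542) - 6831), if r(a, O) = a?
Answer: 73620136/68633845 ≈ 1.0727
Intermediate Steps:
-31848/((-434*68)) + r(121, 4)/((-9232 - 2542) - 6831) = -31848/((-434*68)) + 121/((-9232 - 2542) - 6831) = -31848/(-29512) + 121/(-11774 - 6831) = -31848*(-1/29512) + 121/(-18605) = 3981/3689 + 121*(-1/18605) = 3981/3689 - 121/18605 = 73620136/68633845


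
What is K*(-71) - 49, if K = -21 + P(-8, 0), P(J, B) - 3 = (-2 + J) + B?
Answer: 1939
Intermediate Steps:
P(J, B) = 1 + B + J (P(J, B) = 3 + ((-2 + J) + B) = 3 + (-2 + B + J) = 1 + B + J)
K = -28 (K = -21 + (1 + 0 - 8) = -21 - 7 = -28)
K*(-71) - 49 = -28*(-71) - 49 = 1988 - 49 = 1939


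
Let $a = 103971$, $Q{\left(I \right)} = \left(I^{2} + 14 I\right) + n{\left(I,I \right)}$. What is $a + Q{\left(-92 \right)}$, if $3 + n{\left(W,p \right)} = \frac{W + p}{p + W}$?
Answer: $111145$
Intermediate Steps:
$n{\left(W,p \right)} = -2$ ($n{\left(W,p \right)} = -3 + \frac{W + p}{p + W} = -3 + \frac{W + p}{W + p} = -3 + 1 = -2$)
$Q{\left(I \right)} = -2 + I^{2} + 14 I$ ($Q{\left(I \right)} = \left(I^{2} + 14 I\right) - 2 = -2 + I^{2} + 14 I$)
$a + Q{\left(-92 \right)} = 103971 + \left(-2 + \left(-92\right)^{2} + 14 \left(-92\right)\right) = 103971 - -7174 = 103971 + 7174 = 111145$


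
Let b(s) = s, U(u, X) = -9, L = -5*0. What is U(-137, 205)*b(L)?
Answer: 0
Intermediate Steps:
L = 0
U(-137, 205)*b(L) = -9*0 = 0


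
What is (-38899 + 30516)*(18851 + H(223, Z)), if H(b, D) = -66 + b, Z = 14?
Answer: -159344064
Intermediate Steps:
(-38899 + 30516)*(18851 + H(223, Z)) = (-38899 + 30516)*(18851 + (-66 + 223)) = -8383*(18851 + 157) = -8383*19008 = -159344064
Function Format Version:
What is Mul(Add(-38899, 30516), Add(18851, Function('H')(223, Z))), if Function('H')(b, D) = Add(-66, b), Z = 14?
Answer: -159344064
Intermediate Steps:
Mul(Add(-38899, 30516), Add(18851, Function('H')(223, Z))) = Mul(Add(-38899, 30516), Add(18851, Add(-66, 223))) = Mul(-8383, Add(18851, 157)) = Mul(-8383, 19008) = -159344064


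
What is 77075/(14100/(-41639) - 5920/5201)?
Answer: -3338340827185/63967396 ≈ -52188.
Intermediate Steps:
77075/(14100/(-41639) - 5920/5201) = 77075/(14100*(-1/41639) - 5920*1/5201) = 77075/(-14100/41639 - 5920/5201) = 77075/(-319836980/216564439) = 77075*(-216564439/319836980) = -3338340827185/63967396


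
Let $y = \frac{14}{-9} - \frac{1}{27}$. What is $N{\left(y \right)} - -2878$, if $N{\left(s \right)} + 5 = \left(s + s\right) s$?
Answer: $\frac{2098115}{729} \approx 2878.1$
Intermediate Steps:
$y = - \frac{43}{27}$ ($y = 14 \left(- \frac{1}{9}\right) - \frac{1}{27} = - \frac{14}{9} - \frac{1}{27} = - \frac{43}{27} \approx -1.5926$)
$N{\left(s \right)} = -5 + 2 s^{2}$ ($N{\left(s \right)} = -5 + \left(s + s\right) s = -5 + 2 s s = -5 + 2 s^{2}$)
$N{\left(y \right)} - -2878 = \left(-5 + 2 \left(- \frac{43}{27}\right)^{2}\right) - -2878 = \left(-5 + 2 \cdot \frac{1849}{729}\right) + 2878 = \left(-5 + \frac{3698}{729}\right) + 2878 = \frac{53}{729} + 2878 = \frac{2098115}{729}$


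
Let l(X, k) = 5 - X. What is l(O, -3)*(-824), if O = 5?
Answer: 0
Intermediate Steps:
l(O, -3)*(-824) = (5 - 1*5)*(-824) = (5 - 5)*(-824) = 0*(-824) = 0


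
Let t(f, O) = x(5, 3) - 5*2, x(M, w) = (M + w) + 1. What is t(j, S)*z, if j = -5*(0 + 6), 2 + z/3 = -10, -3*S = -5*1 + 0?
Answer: 36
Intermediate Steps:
x(M, w) = 1 + M + w
S = 5/3 (S = -(-5*1 + 0)/3 = -(-5 + 0)/3 = -1/3*(-5) = 5/3 ≈ 1.6667)
z = -36 (z = -6 + 3*(-10) = -6 - 30 = -36)
j = -30 (j = -5*6 = -30)
t(f, O) = -1 (t(f, O) = (1 + 5 + 3) - 5*2 = 9 - 10 = -1)
t(j, S)*z = -1*(-36) = 36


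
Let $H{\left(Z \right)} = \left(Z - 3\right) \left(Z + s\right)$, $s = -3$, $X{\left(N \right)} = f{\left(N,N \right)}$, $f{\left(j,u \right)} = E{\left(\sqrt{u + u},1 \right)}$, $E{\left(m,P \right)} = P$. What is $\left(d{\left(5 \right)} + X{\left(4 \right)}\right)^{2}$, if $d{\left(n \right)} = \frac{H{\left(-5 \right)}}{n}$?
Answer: $\frac{4761}{25} \approx 190.44$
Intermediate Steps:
$f{\left(j,u \right)} = 1$
$X{\left(N \right)} = 1$
$H{\left(Z \right)} = \left(-3 + Z\right)^{2}$ ($H{\left(Z \right)} = \left(Z - 3\right) \left(Z - 3\right) = \left(-3 + Z\right) \left(-3 + Z\right) = \left(-3 + Z\right)^{2}$)
$d{\left(n \right)} = \frac{64}{n}$ ($d{\left(n \right)} = \frac{9 + \left(-5\right)^{2} - -30}{n} = \frac{9 + 25 + 30}{n} = \frac{64}{n}$)
$\left(d{\left(5 \right)} + X{\left(4 \right)}\right)^{2} = \left(\frac{64}{5} + 1\right)^{2} = \left(\frac{69}{5}\right)^{2} = \frac{4761}{25}$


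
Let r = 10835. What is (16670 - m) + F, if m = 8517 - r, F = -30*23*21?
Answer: 4498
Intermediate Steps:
F = -14490 (F = -690*21 = -14490)
m = -2318 (m = 8517 - 1*10835 = 8517 - 10835 = -2318)
(16670 - m) + F = (16670 - 1*(-2318)) - 14490 = (16670 + 2318) - 14490 = 18988 - 14490 = 4498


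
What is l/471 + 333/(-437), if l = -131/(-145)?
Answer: -22684988/29844915 ≈ -0.76010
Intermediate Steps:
l = 131/145 (l = -131*(-1/145) = 131/145 ≈ 0.90345)
l/471 + 333/(-437) = (131/145)/471 + 333/(-437) = (131/145)*(1/471) + 333*(-1/437) = 131/68295 - 333/437 = -22684988/29844915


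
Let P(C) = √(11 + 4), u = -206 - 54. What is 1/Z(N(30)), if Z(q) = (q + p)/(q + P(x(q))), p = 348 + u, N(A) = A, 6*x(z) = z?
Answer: 15/59 + √15/118 ≈ 0.28706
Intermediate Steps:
x(z) = z/6
u = -260
p = 88 (p = 348 - 260 = 88)
P(C) = √15
Z(q) = (88 + q)/(q + √15) (Z(q) = (q + 88)/(q + √15) = (88 + q)/(q + √15))
1/Z(N(30)) = 1/((88 + 30)/(30 + √15)) = 1/(118/(30 + √15)) = 15/59 + √15/118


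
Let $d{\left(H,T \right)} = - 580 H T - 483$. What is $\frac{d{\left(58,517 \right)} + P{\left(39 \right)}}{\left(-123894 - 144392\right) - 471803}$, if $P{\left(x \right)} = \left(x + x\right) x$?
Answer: $\frac{17389321}{740089} \approx 23.496$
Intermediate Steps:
$d{\left(H,T \right)} = -483 - 580 H T$ ($d{\left(H,T \right)} = - 580 H T - 483 = -483 - 580 H T$)
$P{\left(x \right)} = 2 x^{2}$ ($P{\left(x \right)} = 2 x x = 2 x^{2}$)
$\frac{d{\left(58,517 \right)} + P{\left(39 \right)}}{\left(-123894 - 144392\right) - 471803} = \frac{\left(-483 - 33640 \cdot 517\right) + 2 \cdot 39^{2}}{\left(-123894 - 144392\right) - 471803} = \frac{\left(-483 - 17391880\right) + 2 \cdot 1521}{-268286 - 471803} = \frac{-17392363 + 3042}{-740089} = \left(-17389321\right) \left(- \frac{1}{740089}\right) = \frac{17389321}{740089}$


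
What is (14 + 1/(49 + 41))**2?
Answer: 1590121/8100 ≈ 196.31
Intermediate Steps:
(14 + 1/(49 + 41))**2 = (14 + 1/90)**2 = (1261/90)**2 = 1590121/8100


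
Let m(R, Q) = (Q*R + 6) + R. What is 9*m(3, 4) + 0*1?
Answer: 189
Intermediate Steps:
m(R, Q) = 6 + R + Q*R (m(R, Q) = (6 + Q*R) + R = 6 + R + Q*R)
9*m(3, 4) + 0*1 = 9*(6 + 3 + 4*3) + 0*1 = 9*(6 + 3 + 12) + 0 = 9*21 + 0 = 189 + 0 = 189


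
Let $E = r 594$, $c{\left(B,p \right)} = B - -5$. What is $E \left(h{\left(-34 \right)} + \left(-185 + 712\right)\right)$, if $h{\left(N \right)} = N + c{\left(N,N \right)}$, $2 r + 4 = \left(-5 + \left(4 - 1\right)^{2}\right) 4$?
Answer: $1653696$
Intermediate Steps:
$c{\left(B,p \right)} = 5 + B$ ($c{\left(B,p \right)} = B + 5 = 5 + B$)
$r = 6$ ($r = -2 + \frac{\left(-5 + \left(4 - 1\right)^{2}\right) 4}{2} = -2 + \frac{\left(-5 + 3^{2}\right) 4}{2} = -2 + \frac{\left(-5 + 9\right) 4}{2} = -2 + \frac{4 \cdot 4}{2} = -2 + \frac{1}{2} \cdot 16 = -2 + 8 = 6$)
$h{\left(N \right)} = 5 + 2 N$ ($h{\left(N \right)} = N + \left(5 + N\right) = 5 + 2 N$)
$E = 3564$ ($E = 6 \cdot 594 = 3564$)
$E \left(h{\left(-34 \right)} + \left(-185 + 712\right)\right) = 3564 \left(\left(5 + 2 \left(-34\right)\right) + \left(-185 + 712\right)\right) = 3564 \left(\left(5 - 68\right) + 527\right) = 3564 \left(-63 + 527\right) = 3564 \cdot 464 = 1653696$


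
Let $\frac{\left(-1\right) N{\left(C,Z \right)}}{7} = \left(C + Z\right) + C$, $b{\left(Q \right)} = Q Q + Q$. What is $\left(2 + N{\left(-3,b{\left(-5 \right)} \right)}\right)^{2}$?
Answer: $9216$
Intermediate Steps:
$b{\left(Q \right)} = Q + Q^{2}$ ($b{\left(Q \right)} = Q^{2} + Q = Q + Q^{2}$)
$N{\left(C,Z \right)} = - 14 C - 7 Z$ ($N{\left(C,Z \right)} = - 7 \left(\left(C + Z\right) + C\right) = - 7 \left(Z + 2 C\right) = - 14 C - 7 Z$)
$\left(2 + N{\left(-3,b{\left(-5 \right)} \right)}\right)^{2} = \left(2 - \left(-42 + 7 \left(- 5 \left(1 - 5\right)\right)\right)\right)^{2} = \left(2 + \left(42 - 7 \left(\left(-5\right) \left(-4\right)\right)\right)\right)^{2} = \left(2 + \left(42 - 140\right)\right)^{2} = \left(2 - 98\right)^{2} = \left(-96\right)^{2} = 9216$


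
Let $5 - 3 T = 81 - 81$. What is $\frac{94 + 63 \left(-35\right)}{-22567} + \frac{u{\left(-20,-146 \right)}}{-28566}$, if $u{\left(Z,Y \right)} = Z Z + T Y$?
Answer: $\frac{85150994}{966973383} \approx 0.088059$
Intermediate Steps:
$T = \frac{5}{3}$ ($T = \frac{5}{3} - \frac{81 - 81}{3} = \frac{5}{3} - 0 = \frac{5}{3} + 0 = \frac{5}{3} \approx 1.6667$)
$u{\left(Z,Y \right)} = Z^{2} + \frac{5 Y}{3}$ ($u{\left(Z,Y \right)} = Z Z + \frac{5 Y}{3} = Z^{2} + \frac{5 Y}{3}$)
$\frac{94 + 63 \left(-35\right)}{-22567} + \frac{u{\left(-20,-146 \right)}}{-28566} = \frac{94 + 63 \left(-35\right)}{-22567} + \frac{\left(-20\right)^{2} + \frac{5}{3} \left(-146\right)}{-28566} = \left(94 - 2205\right) \left(- \frac{1}{22567}\right) + \left(400 - \frac{730}{3}\right) \left(- \frac{1}{28566}\right) = \left(-2111\right) \left(- \frac{1}{22567}\right) + \frac{470}{3} \left(- \frac{1}{28566}\right) = \frac{2111}{22567} - \frac{235}{42849} = \frac{85150994}{966973383}$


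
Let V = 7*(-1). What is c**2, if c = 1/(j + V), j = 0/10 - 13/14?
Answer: 196/12321 ≈ 0.015908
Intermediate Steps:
V = -7
j = -13/14 (j = 0*(1/10) - 13*1/14 = 0 - 13/14 = -13/14 ≈ -0.92857)
c = -14/111 (c = 1/(-13/14 - 7) = 1/(-111/14) = -14/111 ≈ -0.12613)
c**2 = (-14/111)**2 = 196/12321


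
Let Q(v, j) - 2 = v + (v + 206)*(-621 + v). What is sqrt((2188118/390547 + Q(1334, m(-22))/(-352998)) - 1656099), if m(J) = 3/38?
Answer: I*sqrt(97147523498742178903852203)/7659017217 ≈ 1286.9*I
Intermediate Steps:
m(J) = 3/38 (m(J) = 3*(1/38) = 3/38)
Q(v, j) = 2 + v + (-621 + v)*(206 + v) (Q(v, j) = 2 + (v + (v + 206)*(-621 + v)) = 2 + (v + (206 + v)*(-621 + v)) = 2 + (v + (-621 + v)*(206 + v)) = 2 + v + (-621 + v)*(206 + v))
sqrt((2188118/390547 + Q(1334, m(-22))/(-352998)) - 1656099) = sqrt((2188118/390547 + (-127924 + 1334**2 - 414*1334)/(-352998)) - 1656099) = sqrt((2188118*(1/390547) + (-127924 + 1779556 - 552276)*(-1/352998)) - 1656099) = sqrt((2188118/390547 + 1099356*(-1/352998)) - 1656099) = sqrt((2188118/390547 - 183226/58833) - 1656099) = sqrt(57175181672/22977051651 - 1656099) = sqrt(-38052215086987777/22977051651) = I*sqrt(97147523498742178903852203)/7659017217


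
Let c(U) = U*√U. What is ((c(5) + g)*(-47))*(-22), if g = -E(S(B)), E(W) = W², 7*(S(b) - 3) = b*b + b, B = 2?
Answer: -753786/49 + 5170*√5 ≈ -3822.9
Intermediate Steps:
S(b) = 3 + b/7 + b²/7 (S(b) = 3 + (b*b + b)/7 = 3 + (b² + b)/7 = 3 + (b + b²)/7 = 3 + (b/7 + b²/7) = 3 + b/7 + b²/7)
c(U) = U^(3/2)
g = -729/49 (g = -(3 + (⅐)*2 + (⅐)*2²)² = -(3 + 2/7 + (⅐)*4)² = -(3 + 2/7 + 4/7)² = -(27/7)² = -1*729/49 = -729/49 ≈ -14.878)
((c(5) + g)*(-47))*(-22) = ((5^(3/2) - 729/49)*(-47))*(-22) = ((5*√5 - 729/49)*(-47))*(-22) = ((-729/49 + 5*√5)*(-47))*(-22) = (34263/49 - 235*√5)*(-22) = -753786/49 + 5170*√5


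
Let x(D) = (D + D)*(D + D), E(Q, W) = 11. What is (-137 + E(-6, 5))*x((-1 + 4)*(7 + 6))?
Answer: -766584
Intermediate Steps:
x(D) = 4*D**2 (x(D) = (2*D)*(2*D) = 4*D**2)
(-137 + E(-6, 5))*x((-1 + 4)*(7 + 6)) = (-137 + 11)*(4*((-1 + 4)*(7 + 6))**2) = -504*(3*13)**2 = -504*39**2 = -504*1521 = -126*6084 = -766584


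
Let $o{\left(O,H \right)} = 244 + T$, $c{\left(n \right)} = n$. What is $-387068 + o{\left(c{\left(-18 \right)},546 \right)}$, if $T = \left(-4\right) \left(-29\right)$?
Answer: $-386708$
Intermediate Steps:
$T = 116$
$o{\left(O,H \right)} = 360$ ($o{\left(O,H \right)} = 244 + 116 = 360$)
$-387068 + o{\left(c{\left(-18 \right)},546 \right)} = -387068 + 360 = -386708$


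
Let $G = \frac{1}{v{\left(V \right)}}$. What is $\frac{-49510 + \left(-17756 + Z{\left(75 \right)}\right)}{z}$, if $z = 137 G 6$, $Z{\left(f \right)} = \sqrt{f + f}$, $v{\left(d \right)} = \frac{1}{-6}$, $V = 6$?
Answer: $\frac{3737}{274} - \frac{5 \sqrt{6}}{4932} \approx 13.636$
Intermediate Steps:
$v{\left(d \right)} = - \frac{1}{6}$
$G = -6$ ($G = \frac{1}{- \frac{1}{6}} = -6$)
$Z{\left(f \right)} = \sqrt{2} \sqrt{f}$ ($Z{\left(f \right)} = \sqrt{2 f} = \sqrt{2} \sqrt{f}$)
$z = -4932$ ($z = 137 \left(\left(-6\right) 6\right) = 137 \left(-36\right) = -4932$)
$\frac{-49510 + \left(-17756 + Z{\left(75 \right)}\right)}{z} = \frac{-49510 - \left(17756 - \sqrt{2} \sqrt{75}\right)}{-4932} = \left(-49510 - \left(17756 - \sqrt{2} \cdot 5 \sqrt{3}\right)\right) \left(- \frac{1}{4932}\right) = \left(-49510 - \left(17756 - 5 \sqrt{6}\right)\right) \left(- \frac{1}{4932}\right) = \left(-67266 + 5 \sqrt{6}\right) \left(- \frac{1}{4932}\right) = \frac{3737}{274} - \frac{5 \sqrt{6}}{4932}$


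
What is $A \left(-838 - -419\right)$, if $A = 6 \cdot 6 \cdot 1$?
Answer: $-15084$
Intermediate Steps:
$A = 36$ ($A = 36 \cdot 1 = 36$)
$A \left(-838 - -419\right) = 36 \left(-838 - -419\right) = 36 \left(-838 + 419\right) = 36 \left(-419\right) = -15084$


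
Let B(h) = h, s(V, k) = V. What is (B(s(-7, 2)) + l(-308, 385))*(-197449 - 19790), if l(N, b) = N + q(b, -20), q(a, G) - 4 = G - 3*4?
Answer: 74512977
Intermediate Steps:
q(a, G) = -8 + G (q(a, G) = 4 + (G - 3*4) = 4 + (G - 12) = 4 + (-12 + G) = -8 + G)
l(N, b) = -28 + N (l(N, b) = N + (-8 - 20) = N - 28 = -28 + N)
(B(s(-7, 2)) + l(-308, 385))*(-197449 - 19790) = (-7 + (-28 - 308))*(-197449 - 19790) = (-7 - 336)*(-217239) = -343*(-217239) = 74512977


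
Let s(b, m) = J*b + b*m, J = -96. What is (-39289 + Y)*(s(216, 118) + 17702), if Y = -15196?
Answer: -1223406190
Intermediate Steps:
s(b, m) = -96*b + b*m
(-39289 + Y)*(s(216, 118) + 17702) = (-39289 - 15196)*(216*(-96 + 118) + 17702) = -54485*(216*22 + 17702) = -54485*(4752 + 17702) = -54485*22454 = -1223406190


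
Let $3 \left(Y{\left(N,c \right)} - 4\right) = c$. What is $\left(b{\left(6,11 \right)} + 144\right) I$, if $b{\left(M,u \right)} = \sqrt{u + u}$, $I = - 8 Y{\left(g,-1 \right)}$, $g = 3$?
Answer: $-4224 - \frac{88 \sqrt{22}}{3} \approx -4361.6$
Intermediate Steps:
$Y{\left(N,c \right)} = 4 + \frac{c}{3}$
$I = - \frac{88}{3}$ ($I = - 8 \left(4 + \frac{1}{3} \left(-1\right)\right) = - 8 \left(4 - \frac{1}{3}\right) = \left(-8\right) \frac{11}{3} = - \frac{88}{3} \approx -29.333$)
$b{\left(M,u \right)} = \sqrt{2} \sqrt{u}$ ($b{\left(M,u \right)} = \sqrt{2 u} = \sqrt{2} \sqrt{u}$)
$\left(b{\left(6,11 \right)} + 144\right) I = \left(\sqrt{2} \sqrt{11} + 144\right) \left(- \frac{88}{3}\right) = \left(\sqrt{22} + 144\right) \left(- \frac{88}{3}\right) = \left(144 + \sqrt{22}\right) \left(- \frac{88}{3}\right) = -4224 - \frac{88 \sqrt{22}}{3}$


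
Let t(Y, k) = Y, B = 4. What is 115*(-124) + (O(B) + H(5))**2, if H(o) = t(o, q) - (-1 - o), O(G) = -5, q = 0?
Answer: -14224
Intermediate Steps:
H(o) = 1 + 2*o (H(o) = o - (-1 - o) = o + (1 + o) = 1 + 2*o)
115*(-124) + (O(B) + H(5))**2 = 115*(-124) + (-5 + (1 + 2*5))**2 = -14260 + (-5 + (1 + 10))**2 = -14260 + (-5 + 11)**2 = -14260 + 6**2 = -14260 + 36 = -14224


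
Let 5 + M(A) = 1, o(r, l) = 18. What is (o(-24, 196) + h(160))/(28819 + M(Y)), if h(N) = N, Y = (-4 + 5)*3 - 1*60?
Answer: 178/28815 ≈ 0.0061773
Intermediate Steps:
Y = -57 (Y = 1*3 - 60 = 3 - 60 = -57)
M(A) = -4 (M(A) = -5 + 1 = -4)
(o(-24, 196) + h(160))/(28819 + M(Y)) = (18 + 160)/(28819 - 4) = 178/28815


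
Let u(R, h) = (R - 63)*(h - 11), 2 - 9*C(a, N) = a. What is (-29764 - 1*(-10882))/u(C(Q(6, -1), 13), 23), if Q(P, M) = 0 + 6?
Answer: 28323/1142 ≈ 24.801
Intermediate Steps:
Q(P, M) = 6
C(a, N) = 2/9 - a/9
u(R, h) = (-63 + R)*(-11 + h)
(-29764 - 1*(-10882))/u(C(Q(6, -1), 13), 23) = (-29764 - 1*(-10882))/(693 - 63*23 - 11*(2/9 - ⅑*6) + (2/9 - ⅑*6)*23) = (-29764 + 10882)/(693 - 1449 - 11*(2/9 - ⅔) + (2/9 - ⅔)*23) = -18882/(693 - 1449 - 11*(-4/9) - 4/9*23) = -18882/(693 - 1449 + 44/9 - 92/9) = -18882/(-2284/3) = -18882*(-3/2284) = 28323/1142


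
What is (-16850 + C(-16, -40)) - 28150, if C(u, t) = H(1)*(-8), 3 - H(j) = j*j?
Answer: -45016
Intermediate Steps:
H(j) = 3 - j² (H(j) = 3 - j*j = 3 - j²)
C(u, t) = -16 (C(u, t) = (3 - 1*1²)*(-8) = (3 - 1*1)*(-8) = (3 - 1)*(-8) = 2*(-8) = -16)
(-16850 + C(-16, -40)) - 28150 = (-16850 - 16) - 28150 = -16866 - 28150 = -45016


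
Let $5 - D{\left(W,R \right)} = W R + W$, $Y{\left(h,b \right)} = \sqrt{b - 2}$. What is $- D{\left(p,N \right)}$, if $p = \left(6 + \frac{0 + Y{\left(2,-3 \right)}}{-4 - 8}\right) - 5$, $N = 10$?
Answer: $6 - \frac{11 i \sqrt{5}}{12} \approx 6.0 - 2.0497 i$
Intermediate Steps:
$Y{\left(h,b \right)} = \sqrt{-2 + b}$
$p = 1 - \frac{i \sqrt{5}}{12}$ ($p = \left(6 + \frac{0 + \sqrt{-2 - 3}}{-4 - 8}\right) - 5 = \left(6 + \frac{0 + \sqrt{-5}}{-12}\right) - 5 = \left(6 + \left(0 + i \sqrt{5}\right) \left(- \frac{1}{12}\right)\right) - 5 = \left(6 + i \sqrt{5} \left(- \frac{1}{12}\right)\right) - 5 = \left(6 - \frac{i \sqrt{5}}{12}\right) - 5 = 1 - \frac{i \sqrt{5}}{12} \approx 1.0 - 0.18634 i$)
$D{\left(W,R \right)} = 5 - W - R W$ ($D{\left(W,R \right)} = 5 - \left(W R + W\right) = 5 - \left(R W + W\right) = 5 - \left(W + R W\right) = 5 - W - R W$)
$- D{\left(p,N \right)} = - (5 - \left(1 - \frac{i \sqrt{5}}{12}\right) - 10 \left(1 - \frac{i \sqrt{5}}{12}\right)) = - (5 - \left(1 - \frac{i \sqrt{5}}{12}\right) - \left(10 - \frac{5 i \sqrt{5}}{6}\right)) = - (-6 + \frac{11 i \sqrt{5}}{12}) = 6 - \frac{11 i \sqrt{5}}{12}$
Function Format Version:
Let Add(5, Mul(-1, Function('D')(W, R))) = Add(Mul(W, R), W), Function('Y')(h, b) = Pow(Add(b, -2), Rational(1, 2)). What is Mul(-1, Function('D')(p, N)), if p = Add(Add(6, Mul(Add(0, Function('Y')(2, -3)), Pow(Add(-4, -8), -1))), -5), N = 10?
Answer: Add(6, Mul(Rational(-11, 12), I, Pow(5, Rational(1, 2)))) ≈ Add(6.0000, Mul(-2.0497, I))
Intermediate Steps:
Function('Y')(h, b) = Pow(Add(-2, b), Rational(1, 2))
p = Add(1, Mul(Rational(-1, 12), I, Pow(5, Rational(1, 2)))) (p = Add(Add(6, Mul(Add(0, Pow(Add(-2, -3), Rational(1, 2))), Pow(Add(-4, -8), -1))), -5) = Add(Add(6, Mul(Add(0, Pow(-5, Rational(1, 2))), Pow(-12, -1))), -5) = Add(Add(6, Mul(Add(0, Mul(I, Pow(5, Rational(1, 2)))), Rational(-1, 12))), -5) = Add(Add(6, Mul(Mul(I, Pow(5, Rational(1, 2))), Rational(-1, 12))), -5) = Add(Add(6, Mul(Rational(-1, 12), I, Pow(5, Rational(1, 2)))), -5) = Add(1, Mul(Rational(-1, 12), I, Pow(5, Rational(1, 2)))) ≈ Add(1.0000, Mul(-0.18634, I)))
Function('D')(W, R) = Add(5, Mul(-1, W), Mul(-1, R, W)) (Function('D')(W, R) = Add(5, Mul(-1, Add(Mul(W, R), W))) = Add(5, Mul(-1, Add(Mul(R, W), W))) = Add(5, Mul(-1, Add(W, Mul(R, W)))) = Add(5, Add(Mul(-1, W), Mul(-1, R, W))) = Add(5, Mul(-1, W), Mul(-1, R, W)))
Mul(-1, Function('D')(p, N)) = Mul(-1, Add(5, Mul(-1, Add(1, Mul(Rational(-1, 12), I, Pow(5, Rational(1, 2))))), Mul(-1, 10, Add(1, Mul(Rational(-1, 12), I, Pow(5, Rational(1, 2))))))) = Mul(-1, Add(5, Add(-1, Mul(Rational(1, 12), I, Pow(5, Rational(1, 2)))), Add(-10, Mul(Rational(5, 6), I, Pow(5, Rational(1, 2)))))) = Mul(-1, Add(-6, Mul(Rational(11, 12), I, Pow(5, Rational(1, 2))))) = Add(6, Mul(Rational(-11, 12), I, Pow(5, Rational(1, 2))))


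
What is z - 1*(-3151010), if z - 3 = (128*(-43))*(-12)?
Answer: 3217061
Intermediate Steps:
z = 66051 (z = 3 + (128*(-43))*(-12) = 3 - 5504*(-12) = 3 + 66048 = 66051)
z - 1*(-3151010) = 66051 - 1*(-3151010) = 66051 + 3151010 = 3217061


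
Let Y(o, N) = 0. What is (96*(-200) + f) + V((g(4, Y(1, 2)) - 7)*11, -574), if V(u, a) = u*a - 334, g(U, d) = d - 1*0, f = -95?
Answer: 24569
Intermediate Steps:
g(U, d) = d (g(U, d) = d + 0 = d)
V(u, a) = -334 + a*u (V(u, a) = a*u - 334 = -334 + a*u)
(96*(-200) + f) + V((g(4, Y(1, 2)) - 7)*11, -574) = (96*(-200) - 95) + (-334 - 574*(0 - 7)*11) = (-19200 - 95) + (-334 - (-4018)*11) = -19295 + (-334 - 574*(-77)) = -19295 + (-334 + 44198) = -19295 + 43864 = 24569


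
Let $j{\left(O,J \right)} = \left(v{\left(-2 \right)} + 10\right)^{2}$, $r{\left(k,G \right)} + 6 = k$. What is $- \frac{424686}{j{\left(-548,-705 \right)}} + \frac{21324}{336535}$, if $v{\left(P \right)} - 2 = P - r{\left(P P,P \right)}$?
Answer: $- \frac{23819772059}{8076840} \approx -2949.1$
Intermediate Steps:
$r{\left(k,G \right)} = -6 + k$
$v{\left(P \right)} = 8 + P - P^{2}$ ($v{\left(P \right)} = 2 - \left(-6 - P + P P\right) = 2 - \left(-6 + P^{2} - P\right) = 2 + \left(6 + P - P^{2}\right) = 8 + P - P^{2}$)
$j{\left(O,J \right)} = 144$ ($j{\left(O,J \right)} = \left(\left(8 - 2 - \left(-2\right)^{2}\right) + 10\right)^{2} = \left(\left(8 - 2 - 4\right) + 10\right)^{2} = \left(2 + 10\right)^{2} = 12^{2} = 144$)
$- \frac{424686}{j{\left(-548,-705 \right)}} + \frac{21324}{336535} = - \frac{424686}{144} + \frac{21324}{336535} = \left(-424686\right) \frac{1}{144} + 21324 \cdot \frac{1}{336535} = - \frac{70781}{24} + \frac{21324}{336535} = - \frac{23819772059}{8076840}$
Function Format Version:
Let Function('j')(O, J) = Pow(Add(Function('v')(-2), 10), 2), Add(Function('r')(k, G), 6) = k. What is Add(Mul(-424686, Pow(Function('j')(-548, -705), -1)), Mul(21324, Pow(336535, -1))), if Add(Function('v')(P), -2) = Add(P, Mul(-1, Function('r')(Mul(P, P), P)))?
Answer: Rational(-23819772059, 8076840) ≈ -2949.1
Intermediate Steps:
Function('r')(k, G) = Add(-6, k)
Function('v')(P) = Add(8, P, Mul(-1, Pow(P, 2))) (Function('v')(P) = Add(2, Add(P, Mul(-1, Add(-6, Mul(P, P))))) = Add(2, Add(P, Mul(-1, Add(-6, Pow(P, 2))))) = Add(2, Add(P, Add(6, Mul(-1, Pow(P, 2))))) = Add(2, Add(6, P, Mul(-1, Pow(P, 2)))) = Add(8, P, Mul(-1, Pow(P, 2))))
Function('j')(O, J) = 144 (Function('j')(O, J) = Pow(Add(Add(8, -2, Mul(-1, Pow(-2, 2))), 10), 2) = Pow(Add(Add(8, -2, Mul(-1, 4)), 10), 2) = Pow(Add(Add(8, -2, -4), 10), 2) = Pow(Add(2, 10), 2) = Pow(12, 2) = 144)
Add(Mul(-424686, Pow(Function('j')(-548, -705), -1)), Mul(21324, Pow(336535, -1))) = Add(Mul(-424686, Pow(144, -1)), Mul(21324, Pow(336535, -1))) = Add(Mul(-424686, Rational(1, 144)), Mul(21324, Rational(1, 336535))) = Add(Rational(-70781, 24), Rational(21324, 336535)) = Rational(-23819772059, 8076840)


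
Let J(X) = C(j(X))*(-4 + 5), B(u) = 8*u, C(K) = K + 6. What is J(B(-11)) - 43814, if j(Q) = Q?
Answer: -43896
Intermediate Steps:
C(K) = 6 + K
J(X) = 6 + X (J(X) = (6 + X)*(-4 + 5) = (6 + X)*1 = 6 + X)
J(B(-11)) - 43814 = (6 + 8*(-11)) - 43814 = (6 - 88) - 43814 = -82 - 43814 = -43896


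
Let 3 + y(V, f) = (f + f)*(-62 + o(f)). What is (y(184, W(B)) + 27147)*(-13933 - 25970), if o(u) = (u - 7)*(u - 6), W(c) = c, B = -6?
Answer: -1038116448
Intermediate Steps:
o(u) = (-7 + u)*(-6 + u)
y(V, f) = -3 + 2*f*(-20 + f² - 13*f) (y(V, f) = -3 + (f + f)*(-62 + (42 + f² - 13*f)) = -3 + (2*f)*(-20 + f² - 13*f) = -3 + 2*f*(-20 + f² - 13*f))
(y(184, W(B)) + 27147)*(-13933 - 25970) = ((-3 - 40*(-6) - 26*(-6)² + 2*(-6)³) + 27147)*(-13933 - 25970) = ((-3 + 240 - 26*36 + 2*(-216)) + 27147)*(-39903) = ((-3 + 240 - 936 - 432) + 27147)*(-39903) = (-1131 + 27147)*(-39903) = 26016*(-39903) = -1038116448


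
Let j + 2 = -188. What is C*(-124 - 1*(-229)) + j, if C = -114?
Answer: -12160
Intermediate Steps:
j = -190 (j = -2 - 188 = -190)
C*(-124 - 1*(-229)) + j = -114*(-124 - 1*(-229)) - 190 = -114*(-124 + 229) - 190 = -114*105 - 190 = -11970 - 190 = -12160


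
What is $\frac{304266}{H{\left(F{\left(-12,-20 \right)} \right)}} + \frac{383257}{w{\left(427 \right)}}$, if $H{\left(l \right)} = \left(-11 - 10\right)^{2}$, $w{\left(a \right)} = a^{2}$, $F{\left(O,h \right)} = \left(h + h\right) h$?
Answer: $\frac{378541033}{546987} \approx 692.05$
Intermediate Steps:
$F{\left(O,h \right)} = 2 h^{2}$ ($F{\left(O,h \right)} = 2 h h = 2 h^{2}$)
$H{\left(l \right)} = 441$ ($H{\left(l \right)} = \left(-21\right)^{2} = 441$)
$\frac{304266}{H{\left(F{\left(-12,-20 \right)} \right)}} + \frac{383257}{w{\left(427 \right)}} = \frac{304266}{441} + \frac{383257}{427^{2}} = 304266 \cdot \frac{1}{441} + \frac{383257}{182329} = \frac{101422}{147} + 383257 \cdot \frac{1}{182329} = \frac{101422}{147} + \frac{54751}{26047} = \frac{378541033}{546987}$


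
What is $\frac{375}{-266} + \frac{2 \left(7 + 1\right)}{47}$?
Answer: $- \frac{13369}{12502} \approx -1.0693$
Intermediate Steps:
$\frac{375}{-266} + \frac{2 \left(7 + 1\right)}{47} = 375 \left(- \frac{1}{266}\right) + 2 \cdot 8 \cdot \frac{1}{47} = - \frac{375}{266} + 16 \cdot \frac{1}{47} = - \frac{375}{266} + \frac{16}{47} = - \frac{13369}{12502}$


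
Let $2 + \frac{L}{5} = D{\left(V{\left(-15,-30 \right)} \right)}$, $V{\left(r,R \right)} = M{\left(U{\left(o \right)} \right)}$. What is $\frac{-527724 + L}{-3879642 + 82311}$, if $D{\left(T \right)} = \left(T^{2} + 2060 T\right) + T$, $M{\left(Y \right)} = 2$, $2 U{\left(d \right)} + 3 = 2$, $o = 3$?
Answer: $\frac{507104}{3797331} \approx 0.13354$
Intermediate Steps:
$U{\left(d \right)} = - \frac{1}{2}$ ($U{\left(d \right)} = - \frac{3}{2} + \frac{1}{2} \cdot 2 = - \frac{3}{2} + 1 = - \frac{1}{2}$)
$V{\left(r,R \right)} = 2$
$D{\left(T \right)} = T^{2} + 2061 T$
$L = 20620$ ($L = -10 + 5 \cdot 2 \left(2061 + 2\right) = -10 + 5 \cdot 2 \cdot 2063 = -10 + 5 \cdot 4126 = -10 + 20630 = 20620$)
$\frac{-527724 + L}{-3879642 + 82311} = \frac{-527724 + 20620}{-3879642 + 82311} = - \frac{507104}{-3797331} = \left(-507104\right) \left(- \frac{1}{3797331}\right) = \frac{507104}{3797331}$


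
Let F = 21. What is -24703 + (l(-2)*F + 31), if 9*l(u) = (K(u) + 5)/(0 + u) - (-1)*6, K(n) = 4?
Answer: -49337/2 ≈ -24669.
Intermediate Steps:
l(u) = 2/3 + 1/u (l(u) = ((4 + 5)/(0 + u) - (-1)*6)/9 = (9/u - 1*(-6))/9 = (9/u + 6)/9 = (6 + 9/u)/9 = 2/3 + 1/u)
-24703 + (l(-2)*F + 31) = -24703 + ((2/3 + 1/(-2))*21 + 31) = -24703 + ((2/3 - 1/2)*21 + 31) = -24703 + ((1/6)*21 + 31) = -24703 + (7/2 + 31) = -24703 + 69/2 = -49337/2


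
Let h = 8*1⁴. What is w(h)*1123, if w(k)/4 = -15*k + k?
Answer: -503104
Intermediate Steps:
h = 8 (h = 8*1 = 8)
w(k) = -56*k (w(k) = 4*(-15*k + k) = 4*(-14*k) = -56*k)
w(h)*1123 = -56*8*1123 = -448*1123 = -503104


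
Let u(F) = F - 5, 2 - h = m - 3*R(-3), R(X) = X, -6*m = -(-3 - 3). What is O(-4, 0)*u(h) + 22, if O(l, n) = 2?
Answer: 0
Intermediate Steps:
m = -1 (m = -(-1)*(-3 - 3)/6 = -(-1)*(-6)/6 = -1/6*6 = -1)
h = -6 (h = 2 - (-1 - 3*(-3)) = 2 - (-1 + 9) = 2 - 1*8 = 2 - 8 = -6)
u(F) = -5 + F
O(-4, 0)*u(h) + 22 = 2*(-5 - 6) + 22 = 2*(-11) + 22 = -22 + 22 = 0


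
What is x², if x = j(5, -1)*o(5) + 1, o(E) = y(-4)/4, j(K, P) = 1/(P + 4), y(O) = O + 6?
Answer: 49/36 ≈ 1.3611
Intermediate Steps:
y(O) = 6 + O
j(K, P) = 1/(4 + P)
o(E) = ½ (o(E) = (6 - 4)/4 = 2*(¼) = ½)
x = 7/6 (x = (½)/(4 - 1) + 1 = (½)/3 + 1 = (⅓)*(½) + 1 = ⅙ + 1 = 7/6 ≈ 1.1667)
x² = (7/6)² = 49/36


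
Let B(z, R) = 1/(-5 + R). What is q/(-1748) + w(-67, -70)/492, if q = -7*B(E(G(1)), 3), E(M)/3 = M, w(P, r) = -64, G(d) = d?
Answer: -56797/430008 ≈ -0.13208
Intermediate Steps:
E(M) = 3*M
q = 7/2 (q = -7/(-5 + 3) = -7/(-2) = -7*(-½) = 7/2 ≈ 3.5000)
q/(-1748) + w(-67, -70)/492 = (7/2)/(-1748) - 64/492 = (7/2)*(-1/1748) - 64*1/492 = -7/3496 - 16/123 = -56797/430008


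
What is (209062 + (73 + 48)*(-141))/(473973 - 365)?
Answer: 192001/473608 ≈ 0.40540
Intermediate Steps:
(209062 + (73 + 48)*(-141))/(473973 - 365) = (209062 + 121*(-141))/473608 = (209062 - 17061)*(1/473608) = 192001*(1/473608) = 192001/473608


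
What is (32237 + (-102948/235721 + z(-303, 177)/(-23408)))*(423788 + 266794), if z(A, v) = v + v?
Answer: 30709049774992997109/1379439292 ≈ 2.2262e+10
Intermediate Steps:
z(A, v) = 2*v
(32237 + (-102948/235721 + z(-303, 177)/(-23408)))*(423788 + 266794) = (32237 + (-102948/235721 + (2*177)/(-23408)))*(423788 + 266794) = (32237 + (-102948*1/235721 + 354*(-1/23408)))*690582 = (32237 + (-102948/235721 - 177/11704))*690582 = (32237 - 1246626009/2758878584)*690582 = (88936722286399/2758878584)*690582 = 30709049774992997109/1379439292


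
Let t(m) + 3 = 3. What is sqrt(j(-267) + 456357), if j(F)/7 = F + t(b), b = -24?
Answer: 2*sqrt(113622) ≈ 674.16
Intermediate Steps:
t(m) = 0 (t(m) = -3 + 3 = 0)
j(F) = 7*F (j(F) = 7*(F + 0) = 7*F)
sqrt(j(-267) + 456357) = sqrt(7*(-267) + 456357) = sqrt(-1869 + 456357) = sqrt(454488) = 2*sqrt(113622)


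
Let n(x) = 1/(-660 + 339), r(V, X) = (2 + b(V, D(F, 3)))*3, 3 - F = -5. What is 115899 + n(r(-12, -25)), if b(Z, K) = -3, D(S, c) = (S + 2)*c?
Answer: 37203578/321 ≈ 1.1590e+5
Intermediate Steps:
F = 8 (F = 3 - 1*(-5) = 3 + 5 = 8)
D(S, c) = c*(2 + S) (D(S, c) = (2 + S)*c = c*(2 + S))
r(V, X) = -3 (r(V, X) = (2 - 3)*3 = -1*3 = -3)
n(x) = -1/321 (n(x) = 1/(-321) = -1/321)
115899 + n(r(-12, -25)) = 115899 - 1/321 = 37203578/321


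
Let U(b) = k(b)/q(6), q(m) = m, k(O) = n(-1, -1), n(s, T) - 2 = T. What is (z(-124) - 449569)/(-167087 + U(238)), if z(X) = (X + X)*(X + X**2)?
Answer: 25392390/1002521 ≈ 25.329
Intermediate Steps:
n(s, T) = 2 + T
k(O) = 1 (k(O) = 2 - 1 = 1)
z(X) = 2*X*(X + X**2) (z(X) = (2*X)*(X + X**2) = 2*X*(X + X**2))
U(b) = 1/6
(z(-124) - 449569)/(-167087 + U(238)) = (2*(-124)**2*(1 - 124) - 449569)/(-167087 + 1/6) = (2*15376*(-123) - 449569)/(-1002521/6) = (-3782496 - 449569)*(-6/1002521) = -4232065*(-6/1002521) = 25392390/1002521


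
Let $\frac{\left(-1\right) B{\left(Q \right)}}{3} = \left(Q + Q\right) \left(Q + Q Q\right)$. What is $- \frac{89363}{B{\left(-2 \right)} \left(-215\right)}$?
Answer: $\frac{89363}{5160} \approx 17.318$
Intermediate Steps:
$B{\left(Q \right)} = - 6 Q \left(Q + Q^{2}\right)$ ($B{\left(Q \right)} = - 3 \left(Q + Q\right) \left(Q + Q Q\right) = - 3 \cdot 2 Q \left(Q + Q^{2}\right) = - 6 Q \left(Q + Q^{2}\right)$)
$- \frac{89363}{B{\left(-2 \right)} \left(-215\right)} = - \frac{89363}{6 \left(-2\right)^{2} \left(-1 - -2\right) \left(-215\right)} = - \frac{89363}{6 \cdot 4 \left(-1 + 2\right) \left(-215\right)} = - \frac{89363}{6 \cdot 4 \cdot 1 \left(-215\right)} = - \frac{89363}{24 \left(-215\right)} = - \frac{89363}{-5160} = \left(-89363\right) \left(- \frac{1}{5160}\right) = \frac{89363}{5160}$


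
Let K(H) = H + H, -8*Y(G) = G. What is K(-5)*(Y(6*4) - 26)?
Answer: 290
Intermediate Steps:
Y(G) = -G/8
K(H) = 2*H
K(-5)*(Y(6*4) - 26) = (2*(-5))*(-3*4/4 - 26) = -10*(-⅛*24 - 26) = -10*(-3 - 26) = -10*(-29) = 290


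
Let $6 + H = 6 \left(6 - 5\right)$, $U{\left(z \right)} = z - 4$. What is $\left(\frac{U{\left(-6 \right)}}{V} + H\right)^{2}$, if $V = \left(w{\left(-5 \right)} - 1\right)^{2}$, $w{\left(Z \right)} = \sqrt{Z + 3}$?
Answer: $\frac{100}{\left(1 - i \sqrt{2}\right)^{4}} \approx -8.642 - 6.9838 i$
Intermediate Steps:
$U{\left(z \right)} = -4 + z$
$w{\left(Z \right)} = \sqrt{3 + Z}$
$V = \left(-1 + i \sqrt{2}\right)^{2}$ ($V = \left(\sqrt{3 - 5} - 1\right)^{2} = \left(\sqrt{-2} - 1\right)^{2} = \left(i \sqrt{2} - 1\right)^{2} = \left(-1 + i \sqrt{2}\right)^{2} \approx -1.0 - 2.8284 i$)
$H = 0$ ($H = -6 + 6 \left(6 - 5\right) = -6 + 6 \cdot 1 = -6 + 6 = 0$)
$\left(\frac{U{\left(-6 \right)}}{V} + H\right)^{2} = \left(\frac{-4 - 6}{\left(1 - i \sqrt{2}\right)^{2}} + 0\right)^{2} = \left(- \frac{10}{\left(1 - i \sqrt{2}\right)^{2}} + 0\right)^{2} = \left(- \frac{10}{\left(1 - i \sqrt{2}\right)^{2}}\right)^{2} = \frac{100}{\left(1 - i \sqrt{2}\right)^{4}}$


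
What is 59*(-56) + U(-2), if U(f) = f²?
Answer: -3300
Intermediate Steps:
59*(-56) + U(-2) = 59*(-56) + (-2)² = -3304 + 4 = -3300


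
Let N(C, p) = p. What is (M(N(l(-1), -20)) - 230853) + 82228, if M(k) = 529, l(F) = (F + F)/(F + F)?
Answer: -148096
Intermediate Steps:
l(F) = 1 (l(F) = (2*F)/((2*F)) = (2*F)*(1/(2*F)) = 1)
(M(N(l(-1), -20)) - 230853) + 82228 = (529 - 230853) + 82228 = -230324 + 82228 = -148096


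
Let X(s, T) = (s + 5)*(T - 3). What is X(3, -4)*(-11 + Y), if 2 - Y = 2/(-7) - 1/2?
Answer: 460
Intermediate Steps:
Y = 39/14 (Y = 2 - (2/(-7) - 1/2) = 2 - (2*(-⅐) - 1*½) = 2 - (-2/7 - ½) = 2 - 1*(-11/14) = 2 + 11/14 = 39/14 ≈ 2.7857)
X(s, T) = (-3 + T)*(5 + s) (X(s, T) = (5 + s)*(-3 + T) = (-3 + T)*(5 + s))
X(3, -4)*(-11 + Y) = (-15 - 3*3 + 5*(-4) - 4*3)*(-11 + 39/14) = (-15 - 9 - 20 - 12)*(-115/14) = -56*(-115/14) = 460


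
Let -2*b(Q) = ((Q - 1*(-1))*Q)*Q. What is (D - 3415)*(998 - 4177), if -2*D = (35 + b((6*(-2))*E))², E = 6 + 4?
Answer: 2333914426270845/2 ≈ 1.1670e+15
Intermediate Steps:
E = 10
b(Q) = -Q²*(1 + Q)/2 (b(Q) = -(Q - 1*(-1))*Q*Q/2 = -(Q + 1)*Q*Q/2 = -(1 + Q)*Q*Q/2 = -Q*(1 + Q)*Q/2 = -Q²*(1 + Q)/2)
D = -734166217225/2 (D = -(35 + ((6*(-2))*10)²*(-1 - 6*(-2)*10)/2)²/2 = -(35 + (-12*10)²*(-1 - (-12)*10)/2)²/2 = -(35 + (½)*(-120)²*(-1 - 1*(-120)))²/2 = -(35 + (½)*14400*(-1 + 120))²/2 = -(35 + (½)*14400*119)²/2 = -(35 + 856800)²/2 = -½*856835² = -½*734166217225 = -734166217225/2 ≈ -3.6708e+11)
(D - 3415)*(998 - 4177) = (-734166217225/2 - 3415)*(998 - 4177) = -734166224055/2*(-3179) = 2333914426270845/2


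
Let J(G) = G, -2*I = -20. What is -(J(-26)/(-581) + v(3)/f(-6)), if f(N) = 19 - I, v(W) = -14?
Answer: 7900/5229 ≈ 1.5108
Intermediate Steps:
I = 10 (I = -1/2*(-20) = 10)
f(N) = 9 (f(N) = 19 - 1*10 = 19 - 10 = 9)
-(J(-26)/(-581) + v(3)/f(-6)) = -(-26/(-581) - 14/9) = -(-26*(-1/581) - 14*1/9) = -(26/581 - 14/9) = -1*(-7900/5229) = 7900/5229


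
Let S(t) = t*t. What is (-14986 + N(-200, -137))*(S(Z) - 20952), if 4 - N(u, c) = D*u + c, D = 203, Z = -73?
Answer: -402370365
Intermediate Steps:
S(t) = t**2
N(u, c) = 4 - c - 203*u (N(u, c) = 4 - (203*u + c) = 4 - (c + 203*u) = 4 + (-c - 203*u) = 4 - c - 203*u)
(-14986 + N(-200, -137))*(S(Z) - 20952) = (-14986 + (4 - 1*(-137) - 203*(-200)))*((-73)**2 - 20952) = (-14986 + (4 + 137 + 40600))*(5329 - 20952) = (-14986 + 40741)*(-15623) = 25755*(-15623) = -402370365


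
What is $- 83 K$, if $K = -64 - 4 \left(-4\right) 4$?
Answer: $0$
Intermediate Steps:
$K = 0$ ($K = -64 - \left(-16\right) 4 = -64 - -64 = -64 + 64 = 0$)
$- 83 K = \left(-83\right) 0 = 0$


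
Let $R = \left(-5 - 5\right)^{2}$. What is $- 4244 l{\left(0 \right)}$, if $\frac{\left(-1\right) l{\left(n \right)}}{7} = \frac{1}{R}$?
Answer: $\frac{7427}{25} \approx 297.08$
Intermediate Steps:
$R = 100$ ($R = \left(-10\right)^{2} = 100$)
$l{\left(n \right)} = - \frac{7}{100}$
$- 4244 l{\left(0 \right)} = \left(-4244\right) \left(- \frac{7}{100}\right) = \frac{7427}{25}$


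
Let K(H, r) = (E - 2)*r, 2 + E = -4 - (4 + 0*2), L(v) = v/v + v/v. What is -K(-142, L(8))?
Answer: 24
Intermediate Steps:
L(v) = 2 (L(v) = 1 + 1 = 2)
E = -10 (E = -2 + (-4 - (4 + 0*2)) = -2 + (-4 - (4 + 0)) = -2 + (-4 - 1*4) = -2 + (-4 - 4) = -2 - 8 = -10)
K(H, r) = -12*r (K(H, r) = (-10 - 2)*r = -12*r)
-K(-142, L(8)) = -(-12)*2 = -1*(-24) = 24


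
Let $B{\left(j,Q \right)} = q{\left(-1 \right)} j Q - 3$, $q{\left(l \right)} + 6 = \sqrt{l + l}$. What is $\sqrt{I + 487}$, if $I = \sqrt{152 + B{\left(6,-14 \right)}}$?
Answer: $\sqrt{487 + \sqrt{653 - 84 i \sqrt{2}}} \approx 22.642 - 0.05112 i$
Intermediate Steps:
$q{\left(l \right)} = -6 + \sqrt{2} \sqrt{l}$ ($q{\left(l \right)} = -6 + \sqrt{l + l} = -6 + \sqrt{2 l} = -6 + \sqrt{2} \sqrt{l}$)
$B{\left(j,Q \right)} = -3 + Q j \left(-6 + i \sqrt{2}\right)$ ($B{\left(j,Q \right)} = \left(-6 + \sqrt{2} \sqrt{-1}\right) j Q - 3 = \left(-6 + \sqrt{2} i\right) j Q - 3 = \left(-6 + i \sqrt{2}\right) j Q - 3 = j \left(-6 + i \sqrt{2}\right) Q - 3 = Q j \left(-6 + i \sqrt{2}\right) - 3 = -3 + Q j \left(-6 + i \sqrt{2}\right)$)
$I = \sqrt{653 - 84 i \sqrt{2}}$ ($I = \sqrt{152 - \left(3 - 84 \left(6 - i \sqrt{2}\right)\right)} = \sqrt{152 + \left(-3 + \left(504 - 84 i \sqrt{2}\right)\right)} = \sqrt{152 + \left(501 - 84 i \sqrt{2}\right)} = \sqrt{653 - 84 i \sqrt{2}} \approx 25.659 - 2.3149 i$)
$\sqrt{I + 487} = \sqrt{\sqrt{653 - 84 i \sqrt{2}} + 487} = \sqrt{487 + \sqrt{653 - 84 i \sqrt{2}}}$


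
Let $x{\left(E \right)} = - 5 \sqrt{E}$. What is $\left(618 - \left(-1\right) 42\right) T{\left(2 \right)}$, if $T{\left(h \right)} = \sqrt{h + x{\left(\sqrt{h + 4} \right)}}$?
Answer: $660 \sqrt{2 - 5 \sqrt[4]{6}} \approx 1593.0 i$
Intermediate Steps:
$T{\left(h \right)} = \sqrt{h - 5 \sqrt[4]{4 + h}}$ ($T{\left(h \right)} = \sqrt{h - 5 \sqrt{\sqrt{h + 4}}} = \sqrt{h - 5 \sqrt{\sqrt{4 + h}}} = \sqrt{h - 5 \sqrt[4]{4 + h}}$)
$\left(618 - \left(-1\right) 42\right) T{\left(2 \right)} = \left(618 - \left(-1\right) 42\right) \sqrt{2 - 5 \sqrt[4]{4 + 2}} = \left(618 - -42\right) \sqrt{2 - 5 \sqrt[4]{6}} = \left(618 + 42\right) \sqrt{2 - 5 \sqrt[4]{6}} = 660 \sqrt{2 - 5 \sqrt[4]{6}}$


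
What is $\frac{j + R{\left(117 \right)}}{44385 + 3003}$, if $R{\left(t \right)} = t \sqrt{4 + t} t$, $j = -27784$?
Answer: $\frac{122795}{47388} \approx 2.5913$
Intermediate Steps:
$R{\left(t \right)} = t^{2} \sqrt{4 + t}$
$\frac{j + R{\left(117 \right)}}{44385 + 3003} = \frac{-27784 + 117^{2} \sqrt{4 + 117}}{44385 + 3003} = \frac{-27784 + 13689 \sqrt{121}}{47388} = \left(-27784 + 13689 \cdot 11\right) \frac{1}{47388} = \left(-27784 + 150579\right) \frac{1}{47388} = 122795 \cdot \frac{1}{47388} = \frac{122795}{47388}$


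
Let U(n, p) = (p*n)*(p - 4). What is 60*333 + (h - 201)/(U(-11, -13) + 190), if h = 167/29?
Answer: 1298485882/64989 ≈ 19980.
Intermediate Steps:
U(n, p) = n*p*(-4 + p) (U(n, p) = (n*p)*(-4 + p) = n*p*(-4 + p))
h = 167/29 (h = 167*(1/29) = 167/29 ≈ 5.7586)
60*333 + (h - 201)/(U(-11, -13) + 190) = 60*333 + (167/29 - 201)/(-11*(-13)*(-4 - 13) + 190) = 19980 - 5662/(29*(-11*(-13)*(-17) + 190)) = 19980 - 5662/(29*(-2431 + 190)) = 19980 - 5662/29/(-2241) = 19980 - 5662/29*(-1/2241) = 19980 + 5662/64989 = 1298485882/64989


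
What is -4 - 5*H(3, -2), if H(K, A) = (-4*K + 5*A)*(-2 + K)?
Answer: 106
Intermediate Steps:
H(K, A) = (-2 + K)*(-4*K + 5*A)
-4 - 5*H(3, -2) = -4 - 5*(-10*(-2) - 4*3² + 8*3 + 5*(-2)*3) = -4 - 5*(20 - 4*9 + 24 - 30) = -4 - 5*(20 - 36 + 24 - 30) = -4 - 5*(-22) = -4 + 110 = 106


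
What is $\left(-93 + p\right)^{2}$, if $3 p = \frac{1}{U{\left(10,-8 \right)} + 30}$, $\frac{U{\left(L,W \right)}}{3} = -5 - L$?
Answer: $\frac{17522596}{2025} \approx 8653.1$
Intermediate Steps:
$U{\left(L,W \right)} = -15 - 3 L$ ($U{\left(L,W \right)} = 3 \left(-5 - L\right) = -15 - 3 L$)
$p = - \frac{1}{45}$ ($p = \frac{1}{3 \left(\left(-15 - 30\right) + 30\right)} = \frac{1}{3 \left(-45 + 30\right)} = \frac{1}{3 \left(-15\right)} = \frac{1}{3} \left(- \frac{1}{15}\right) = - \frac{1}{45} \approx -0.022222$)
$\left(-93 + p\right)^{2} = \left(-93 - \frac{1}{45}\right)^{2} = \left(- \frac{4186}{45}\right)^{2} = \frac{17522596}{2025}$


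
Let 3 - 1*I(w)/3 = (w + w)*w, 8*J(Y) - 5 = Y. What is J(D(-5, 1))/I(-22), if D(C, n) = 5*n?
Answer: -1/2316 ≈ -0.00043178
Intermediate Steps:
J(Y) = 5/8 + Y/8
I(w) = 9 - 6*w² (I(w) = 9 - 3*(w + w)*w = 9 - 3*2*w*w = 9 - 6*w²)
J(D(-5, 1))/I(-22) = (5/8 + (5*1)/8)/(9 - 6*(-22)²) = (5/8 + (⅛)*5)/(9 - 6*484) = (5/8 + 5/8)/(9 - 2904) = (5/4)/(-2895) = (5/4)*(-1/2895) = -1/2316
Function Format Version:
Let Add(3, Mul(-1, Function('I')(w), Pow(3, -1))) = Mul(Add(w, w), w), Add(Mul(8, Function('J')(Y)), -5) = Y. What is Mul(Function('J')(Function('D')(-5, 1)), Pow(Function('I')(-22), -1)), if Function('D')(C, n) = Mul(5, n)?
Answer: Rational(-1, 2316) ≈ -0.00043178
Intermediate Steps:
Function('J')(Y) = Add(Rational(5, 8), Mul(Rational(1, 8), Y))
Function('I')(w) = Add(9, Mul(-6, Pow(w, 2))) (Function('I')(w) = Add(9, Mul(-3, Mul(Add(w, w), w))) = Add(9, Mul(-3, Mul(Mul(2, w), w))) = Add(9, Mul(-3, Mul(2, Pow(w, 2)))) = Add(9, Mul(-6, Pow(w, 2))))
Mul(Function('J')(Function('D')(-5, 1)), Pow(Function('I')(-22), -1)) = Mul(Add(Rational(5, 8), Mul(Rational(1, 8), Mul(5, 1))), Pow(Add(9, Mul(-6, Pow(-22, 2))), -1)) = Mul(Add(Rational(5, 8), Mul(Rational(1, 8), 5)), Pow(Add(9, Mul(-6, 484)), -1)) = Mul(Add(Rational(5, 8), Rational(5, 8)), Pow(Add(9, -2904), -1)) = Mul(Rational(5, 4), Pow(-2895, -1)) = Mul(Rational(5, 4), Rational(-1, 2895)) = Rational(-1, 2316)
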